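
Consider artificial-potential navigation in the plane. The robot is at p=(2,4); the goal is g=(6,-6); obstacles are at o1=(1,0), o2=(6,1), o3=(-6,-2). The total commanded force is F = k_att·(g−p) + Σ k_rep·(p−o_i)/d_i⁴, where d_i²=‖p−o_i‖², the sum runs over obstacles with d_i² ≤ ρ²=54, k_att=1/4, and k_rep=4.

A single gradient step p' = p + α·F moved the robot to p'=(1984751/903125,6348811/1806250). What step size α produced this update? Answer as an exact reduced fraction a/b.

α = 1/5

F_att = 1/4·(g−p) = 1/4·(4,-10) = (1.0000,-2.5000)
o1: d²=17 ≤ ρ²=54; F_rep = 4·(1,4)/17² = (0.0138,0.0554)
o2: d²=25 ≤ ρ²=54; F_rep = 4·(-4,3)/25² = (-0.0256,0.0192)
o3: d²=100 > ρ²=54 → inactive
F = F_att + ΣF_rep = (0.9882,-2.4254)
Δp = p'−p = (0.1976,-0.4851); α = Δx/Fx = (178501/903125) / (178501/180625) = 1/5
check: Δy/Fy = (-876189/1806250) / (-876189/361250) = 1/5 ✓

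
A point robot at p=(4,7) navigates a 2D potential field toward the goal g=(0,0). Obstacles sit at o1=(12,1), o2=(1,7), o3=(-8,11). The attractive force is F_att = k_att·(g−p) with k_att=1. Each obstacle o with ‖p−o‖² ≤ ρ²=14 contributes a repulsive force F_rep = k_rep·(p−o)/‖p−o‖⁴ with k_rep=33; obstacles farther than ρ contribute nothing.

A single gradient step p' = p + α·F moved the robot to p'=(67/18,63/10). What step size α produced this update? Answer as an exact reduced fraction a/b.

F_att = 1·(g−p) = 1·(-4,-7) = (-4.0000,-7.0000)
o1: d²=100 > ρ²=14 → inactive
o2: d²=9 ≤ ρ²=14; F_rep = 33·(3,0)/9² = (1.2222,0.0000)
o3: d²=160 > ρ²=14 → inactive
F = F_att + ΣF_rep = (-2.7778,-7.0000)
Δp = p'−p = (-0.2778,-0.7000); α = Δx/Fx = (-5/18) / (-25/9) = 1/10
check: Δy/Fy = (-7/10) / (-7) = 1/10 ✓

α = 1/10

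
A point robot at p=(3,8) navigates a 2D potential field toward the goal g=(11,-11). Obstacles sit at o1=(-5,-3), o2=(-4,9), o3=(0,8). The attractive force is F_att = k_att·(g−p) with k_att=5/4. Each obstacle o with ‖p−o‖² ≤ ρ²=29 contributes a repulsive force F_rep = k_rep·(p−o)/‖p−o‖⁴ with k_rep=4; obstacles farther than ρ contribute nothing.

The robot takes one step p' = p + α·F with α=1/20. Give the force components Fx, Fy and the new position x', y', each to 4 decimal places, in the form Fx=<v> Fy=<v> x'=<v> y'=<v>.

Fx=10.1481 Fy=-23.7500 x'=3.5074 y'=6.8125

F_att = 5/4·(g−p) = 5/4·(8,-19) = (10.0000,-23.7500)
o1: d²=185 > ρ²=29 → inactive
o2: d²=50 > ρ²=29 → inactive
o3: d²=9 ≤ ρ²=29; F_rep = 4·(3,0)/9² = (0.1481,0.0000)
F = F_att + ΣF_rep = (10.1481,-23.7500)
p' = p + 1/20·F = (3.5074,6.8125)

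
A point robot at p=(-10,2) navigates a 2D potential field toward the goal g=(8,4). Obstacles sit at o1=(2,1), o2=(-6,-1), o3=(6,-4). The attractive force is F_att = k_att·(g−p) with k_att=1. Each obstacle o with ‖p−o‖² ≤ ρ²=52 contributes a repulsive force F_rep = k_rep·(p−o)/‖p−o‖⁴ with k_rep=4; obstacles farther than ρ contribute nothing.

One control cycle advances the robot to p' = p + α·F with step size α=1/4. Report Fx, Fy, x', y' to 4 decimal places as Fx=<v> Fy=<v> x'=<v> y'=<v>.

Fx=17.9744 Fy=2.0192 x'=-5.5064 y'=2.5048

F_att = 1·(g−p) = 1·(18,2) = (18.0000,2.0000)
o1: d²=145 > ρ²=52 → inactive
o2: d²=25 ≤ ρ²=52; F_rep = 4·(-4,3)/25² = (-0.0256,0.0192)
o3: d²=292 > ρ²=52 → inactive
F = F_att + ΣF_rep = (17.9744,2.0192)
p' = p + 1/4·F = (-5.5064,2.5048)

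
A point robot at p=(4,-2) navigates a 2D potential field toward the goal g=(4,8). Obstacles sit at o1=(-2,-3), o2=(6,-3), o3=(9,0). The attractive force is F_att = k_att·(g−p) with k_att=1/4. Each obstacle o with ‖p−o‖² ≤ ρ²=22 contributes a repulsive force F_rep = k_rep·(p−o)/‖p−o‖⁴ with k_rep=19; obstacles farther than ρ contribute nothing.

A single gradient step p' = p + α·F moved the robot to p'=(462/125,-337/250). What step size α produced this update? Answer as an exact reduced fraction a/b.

α = 1/5

F_att = 1/4·(g−p) = 1/4·(0,10) = (0.0000,2.5000)
o1: d²=37 > ρ²=22 → inactive
o2: d²=5 ≤ ρ²=22; F_rep = 19·(-2,1)/5² = (-1.5200,0.7600)
o3: d²=29 > ρ²=22 → inactive
F = F_att + ΣF_rep = (-1.5200,3.2600)
Δp = p'−p = (-0.3040,0.6520); α = Δx/Fx = (-38/125) / (-38/25) = 1/5
check: Δy/Fy = (163/250) / (163/50) = 1/5 ✓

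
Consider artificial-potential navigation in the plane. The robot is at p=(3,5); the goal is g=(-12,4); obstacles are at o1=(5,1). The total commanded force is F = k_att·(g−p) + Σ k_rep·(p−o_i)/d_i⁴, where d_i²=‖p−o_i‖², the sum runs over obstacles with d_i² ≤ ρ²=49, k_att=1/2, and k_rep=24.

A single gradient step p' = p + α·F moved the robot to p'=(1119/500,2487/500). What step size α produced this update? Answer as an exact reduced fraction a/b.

α = 1/10

F_att = 1/2·(g−p) = 1/2·(-15,-1) = (-7.5000,-0.5000)
o1: d²=20 ≤ ρ²=49; F_rep = 24·(-2,4)/20² = (-0.1200,0.2400)
F = F_att + ΣF_rep = (-7.6200,-0.2600)
Δp = p'−p = (-0.7620,-0.0260); α = Δx/Fx = (-381/500) / (-381/50) = 1/10
check: Δy/Fy = (-13/500) / (-13/50) = 1/10 ✓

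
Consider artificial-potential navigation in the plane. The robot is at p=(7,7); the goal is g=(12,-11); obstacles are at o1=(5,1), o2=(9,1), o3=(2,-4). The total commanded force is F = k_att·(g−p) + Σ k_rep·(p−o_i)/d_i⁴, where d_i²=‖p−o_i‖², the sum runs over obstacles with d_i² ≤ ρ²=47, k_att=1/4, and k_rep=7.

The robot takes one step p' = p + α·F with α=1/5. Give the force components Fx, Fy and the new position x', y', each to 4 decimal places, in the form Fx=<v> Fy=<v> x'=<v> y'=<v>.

Fx=1.2500 Fy=-4.4475 x'=7.2500 y'=6.1105

F_att = 1/4·(g−p) = 1/4·(5,-18) = (1.2500,-4.5000)
o1: d²=40 ≤ ρ²=47; F_rep = 7·(2,6)/40² = (0.0088,0.0262)
o2: d²=40 ≤ ρ²=47; F_rep = 7·(-2,6)/40² = (-0.0088,0.0262)
o3: d²=146 > ρ²=47 → inactive
F = F_att + ΣF_rep = (1.2500,-4.4475)
p' = p + 1/5·F = (7.2500,6.1105)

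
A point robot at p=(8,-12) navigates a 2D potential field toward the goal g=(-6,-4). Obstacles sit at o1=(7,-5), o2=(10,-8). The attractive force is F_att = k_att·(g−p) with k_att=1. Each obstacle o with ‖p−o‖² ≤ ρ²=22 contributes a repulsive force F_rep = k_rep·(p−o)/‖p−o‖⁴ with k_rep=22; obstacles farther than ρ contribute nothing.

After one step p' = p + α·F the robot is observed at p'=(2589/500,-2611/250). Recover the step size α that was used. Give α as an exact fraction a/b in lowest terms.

F_att = 1·(g−p) = 1·(-14,8) = (-14.0000,8.0000)
o1: d²=50 > ρ²=22 → inactive
o2: d²=20 ≤ ρ²=22; F_rep = 22·(-2,-4)/20² = (-0.1100,-0.2200)
F = F_att + ΣF_rep = (-14.1100,7.7800)
Δp = p'−p = (-2.8220,1.5560); α = Δx/Fx = (-1411/500) / (-1411/100) = 1/5
check: Δy/Fy = (389/250) / (389/50) = 1/5 ✓

α = 1/5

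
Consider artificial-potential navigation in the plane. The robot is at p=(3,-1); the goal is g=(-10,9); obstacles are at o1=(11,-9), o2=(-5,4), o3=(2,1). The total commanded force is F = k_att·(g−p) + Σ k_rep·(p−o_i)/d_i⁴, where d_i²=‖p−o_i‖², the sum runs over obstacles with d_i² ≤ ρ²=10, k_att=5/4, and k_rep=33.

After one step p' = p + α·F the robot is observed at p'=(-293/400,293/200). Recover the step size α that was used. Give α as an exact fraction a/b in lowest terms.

α = 1/4

F_att = 5/4·(g−p) = 5/4·(-13,10) = (-16.2500,12.5000)
o1: d²=128 > ρ²=10 → inactive
o2: d²=89 > ρ²=10 → inactive
o3: d²=5 ≤ ρ²=10; F_rep = 33·(1,-2)/5² = (1.3200,-2.6400)
F = F_att + ΣF_rep = (-14.9300,9.8600)
Δp = p'−p = (-3.7325,2.4650); α = Δx/Fx = (-1493/400) / (-1493/100) = 1/4
check: Δy/Fy = (493/200) / (493/50) = 1/4 ✓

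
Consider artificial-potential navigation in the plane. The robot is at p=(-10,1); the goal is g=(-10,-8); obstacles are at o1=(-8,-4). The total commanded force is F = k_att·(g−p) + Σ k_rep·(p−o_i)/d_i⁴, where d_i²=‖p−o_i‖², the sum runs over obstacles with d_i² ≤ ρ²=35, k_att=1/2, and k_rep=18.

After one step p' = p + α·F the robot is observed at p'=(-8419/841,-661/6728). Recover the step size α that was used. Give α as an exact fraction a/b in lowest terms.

α = 1/4

F_att = 1/2·(g−p) = 1/2·(0,-9) = (0.0000,-4.5000)
o1: d²=29 ≤ ρ²=35; F_rep = 18·(-2,5)/29² = (-0.0428,0.1070)
F = F_att + ΣF_rep = (-0.0428,-4.3930)
Δp = p'−p = (-0.0107,-1.0982); α = Δx/Fx = (-9/841) / (-36/841) = 1/4
check: Δy/Fy = (-7389/6728) / (-7389/1682) = 1/4 ✓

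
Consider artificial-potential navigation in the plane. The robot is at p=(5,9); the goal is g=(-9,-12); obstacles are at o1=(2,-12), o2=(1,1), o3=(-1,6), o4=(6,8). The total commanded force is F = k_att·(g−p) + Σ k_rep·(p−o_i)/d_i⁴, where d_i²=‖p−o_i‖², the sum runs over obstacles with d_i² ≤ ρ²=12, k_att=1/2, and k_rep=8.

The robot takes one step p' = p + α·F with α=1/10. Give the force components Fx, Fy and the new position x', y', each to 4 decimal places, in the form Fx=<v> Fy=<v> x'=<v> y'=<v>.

Fx=-9.0000 Fy=-8.5000 x'=4.1000 y'=8.1500

F_att = 1/2·(g−p) = 1/2·(-14,-21) = (-7.0000,-10.5000)
o1: d²=450 > ρ²=12 → inactive
o2: d²=80 > ρ²=12 → inactive
o3: d²=45 > ρ²=12 → inactive
o4: d²=2 ≤ ρ²=12; F_rep = 8·(-1,1)/2² = (-2.0000,2.0000)
F = F_att + ΣF_rep = (-9.0000,-8.5000)
p' = p + 1/10·F = (4.1000,8.1500)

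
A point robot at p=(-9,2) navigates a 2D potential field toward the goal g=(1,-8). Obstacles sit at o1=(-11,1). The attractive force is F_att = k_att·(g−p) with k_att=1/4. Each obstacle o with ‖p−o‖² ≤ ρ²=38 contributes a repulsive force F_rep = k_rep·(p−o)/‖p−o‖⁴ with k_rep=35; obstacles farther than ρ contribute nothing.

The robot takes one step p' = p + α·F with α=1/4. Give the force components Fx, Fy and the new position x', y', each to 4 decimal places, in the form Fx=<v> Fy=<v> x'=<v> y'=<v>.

F_att = 1/4·(g−p) = 1/4·(10,-10) = (2.5000,-2.5000)
o1: d²=5 ≤ ρ²=38; F_rep = 35·(2,1)/5² = (2.8000,1.4000)
F = F_att + ΣF_rep = (5.3000,-1.1000)
p' = p + 1/4·F = (-7.6750,1.7250)

Fx=5.3000 Fy=-1.1000 x'=-7.6750 y'=1.7250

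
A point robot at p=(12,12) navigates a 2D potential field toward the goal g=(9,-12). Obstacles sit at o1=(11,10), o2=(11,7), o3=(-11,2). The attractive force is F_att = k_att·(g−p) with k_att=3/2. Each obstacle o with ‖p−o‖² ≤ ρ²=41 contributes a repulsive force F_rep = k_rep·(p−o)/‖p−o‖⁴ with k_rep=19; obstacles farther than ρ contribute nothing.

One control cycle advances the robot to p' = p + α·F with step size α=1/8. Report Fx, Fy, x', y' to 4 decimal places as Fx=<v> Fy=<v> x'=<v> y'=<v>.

F_att = 3/2·(g−p) = 3/2·(-3,-24) = (-4.5000,-36.0000)
o1: d²=5 ≤ ρ²=41; F_rep = 19·(1,2)/5² = (0.7600,1.5200)
o2: d²=26 ≤ ρ²=41; F_rep = 19·(1,5)/26² = (0.0281,0.1405)
o3: d²=629 > ρ²=41 → inactive
F = F_att + ΣF_rep = (-3.7119,-34.3395)
p' = p + 1/8·F = (11.5360,7.7076)

Fx=-3.7119 Fy=-34.3395 x'=11.5360 y'=7.7076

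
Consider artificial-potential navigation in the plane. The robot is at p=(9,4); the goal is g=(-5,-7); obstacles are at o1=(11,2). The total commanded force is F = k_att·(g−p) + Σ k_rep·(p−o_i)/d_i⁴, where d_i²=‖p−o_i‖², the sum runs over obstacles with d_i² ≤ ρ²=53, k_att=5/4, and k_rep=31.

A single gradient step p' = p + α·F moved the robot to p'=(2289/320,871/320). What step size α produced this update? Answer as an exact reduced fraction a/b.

F_att = 5/4·(g−p) = 5/4·(-14,-11) = (-17.5000,-13.7500)
o1: d²=8 ≤ ρ²=53; F_rep = 31·(-2,2)/8² = (-0.9688,0.9688)
F = F_att + ΣF_rep = (-18.4688,-12.7812)
Δp = p'−p = (-1.8469,-1.2781); α = Δx/Fx = (-591/320) / (-591/32) = 1/10
check: Δy/Fy = (-409/320) / (-409/32) = 1/10 ✓

α = 1/10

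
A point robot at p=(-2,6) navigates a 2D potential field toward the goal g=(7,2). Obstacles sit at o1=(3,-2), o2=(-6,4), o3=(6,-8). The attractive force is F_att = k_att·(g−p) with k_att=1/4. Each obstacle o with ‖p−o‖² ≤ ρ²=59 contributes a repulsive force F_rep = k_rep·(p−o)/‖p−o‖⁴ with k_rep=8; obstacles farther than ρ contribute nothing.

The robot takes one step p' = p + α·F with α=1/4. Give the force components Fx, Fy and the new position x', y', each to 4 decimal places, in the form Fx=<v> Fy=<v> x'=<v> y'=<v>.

Fx=2.3300 Fy=-0.9600 x'=-1.4175 y'=5.7600

F_att = 1/4·(g−p) = 1/4·(9,-4) = (2.2500,-1.0000)
o1: d²=89 > ρ²=59 → inactive
o2: d²=20 ≤ ρ²=59; F_rep = 8·(4,2)/20² = (0.0800,0.0400)
o3: d²=260 > ρ²=59 → inactive
F = F_att + ΣF_rep = (2.3300,-0.9600)
p' = p + 1/4·F = (-1.4175,5.7600)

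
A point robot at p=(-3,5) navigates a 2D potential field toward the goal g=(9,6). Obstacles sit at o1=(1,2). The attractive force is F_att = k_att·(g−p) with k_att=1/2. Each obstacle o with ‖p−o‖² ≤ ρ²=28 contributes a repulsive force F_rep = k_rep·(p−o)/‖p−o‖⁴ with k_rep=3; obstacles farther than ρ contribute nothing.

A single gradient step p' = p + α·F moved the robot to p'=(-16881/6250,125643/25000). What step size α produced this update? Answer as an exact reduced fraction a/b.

F_att = 1/2·(g−p) = 1/2·(12,1) = (6.0000,0.5000)
o1: d²=25 ≤ ρ²=28; F_rep = 3·(-4,3)/25² = (-0.0192,0.0144)
F = F_att + ΣF_rep = (5.9808,0.5144)
Δp = p'−p = (0.2990,0.0257); α = Δx/Fx = (1869/6250) / (3738/625) = 1/20
check: Δy/Fy = (643/25000) / (643/1250) = 1/20 ✓

α = 1/20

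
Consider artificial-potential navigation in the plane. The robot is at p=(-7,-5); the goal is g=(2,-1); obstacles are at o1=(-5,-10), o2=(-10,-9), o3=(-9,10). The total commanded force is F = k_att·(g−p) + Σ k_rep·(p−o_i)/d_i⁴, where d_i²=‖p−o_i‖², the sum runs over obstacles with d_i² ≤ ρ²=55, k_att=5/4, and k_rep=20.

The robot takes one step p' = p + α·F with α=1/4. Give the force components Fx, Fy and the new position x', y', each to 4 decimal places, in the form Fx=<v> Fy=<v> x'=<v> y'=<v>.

F_att = 5/4·(g−p) = 5/4·(9,4) = (11.2500,5.0000)
o1: d²=29 ≤ ρ²=55; F_rep = 20·(-2,5)/29² = (-0.0476,0.1189)
o2: d²=25 ≤ ρ²=55; F_rep = 20·(3,4)/25² = (0.0960,0.1280)
o3: d²=229 > ρ²=55 → inactive
F = F_att + ΣF_rep = (11.2984,5.2469)
p' = p + 1/4·F = (-4.1754,-3.6883)

Fx=11.2984 Fy=5.2469 x'=-4.1754 y'=-3.6883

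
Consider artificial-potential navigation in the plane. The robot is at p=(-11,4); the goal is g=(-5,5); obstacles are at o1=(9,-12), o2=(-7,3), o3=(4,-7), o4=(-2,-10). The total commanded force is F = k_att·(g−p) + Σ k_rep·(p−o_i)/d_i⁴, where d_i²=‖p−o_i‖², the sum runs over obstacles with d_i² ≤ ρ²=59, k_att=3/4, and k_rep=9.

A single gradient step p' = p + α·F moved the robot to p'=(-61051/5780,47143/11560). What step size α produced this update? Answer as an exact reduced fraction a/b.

F_att = 3/4·(g−p) = 3/4·(6,1) = (4.5000,0.7500)
o1: d²=656 > ρ²=59 → inactive
o2: d²=17 ≤ ρ²=59; F_rep = 9·(-4,1)/17² = (-0.1246,0.0311)
o3: d²=346 > ρ²=59 → inactive
o4: d²=277 > ρ²=59 → inactive
F = F_att + ΣF_rep = (4.3754,0.7811)
Δp = p'−p = (0.4375,0.0781); α = Δx/Fx = (2529/5780) / (2529/578) = 1/10
check: Δy/Fy = (903/11560) / (903/1156) = 1/10 ✓

α = 1/10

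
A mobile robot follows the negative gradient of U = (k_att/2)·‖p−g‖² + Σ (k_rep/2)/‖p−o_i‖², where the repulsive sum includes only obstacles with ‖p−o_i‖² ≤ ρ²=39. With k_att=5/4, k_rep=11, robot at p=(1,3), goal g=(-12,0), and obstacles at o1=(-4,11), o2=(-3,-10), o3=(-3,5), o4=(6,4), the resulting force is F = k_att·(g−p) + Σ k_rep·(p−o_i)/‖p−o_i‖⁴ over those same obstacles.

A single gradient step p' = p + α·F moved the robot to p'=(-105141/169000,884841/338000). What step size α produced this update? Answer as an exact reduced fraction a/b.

α = 1/10

F_att = 5/4·(g−p) = 5/4·(-13,-3) = (-16.2500,-3.7500)
o1: d²=89 > ρ²=39 → inactive
o2: d²=185 > ρ²=39 → inactive
o3: d²=20 ≤ ρ²=39; F_rep = 11·(4,-2)/20² = (0.1100,-0.0550)
o4: d²=26 ≤ ρ²=39; F_rep = 11·(-5,-1)/26² = (-0.0814,-0.0163)
F = F_att + ΣF_rep = (-16.2214,-3.8213)
Δp = p'−p = (-1.6221,-0.3821); α = Δx/Fx = (-274141/169000) / (-274141/16900) = 1/10
check: Δy/Fy = (-129159/338000) / (-129159/33800) = 1/10 ✓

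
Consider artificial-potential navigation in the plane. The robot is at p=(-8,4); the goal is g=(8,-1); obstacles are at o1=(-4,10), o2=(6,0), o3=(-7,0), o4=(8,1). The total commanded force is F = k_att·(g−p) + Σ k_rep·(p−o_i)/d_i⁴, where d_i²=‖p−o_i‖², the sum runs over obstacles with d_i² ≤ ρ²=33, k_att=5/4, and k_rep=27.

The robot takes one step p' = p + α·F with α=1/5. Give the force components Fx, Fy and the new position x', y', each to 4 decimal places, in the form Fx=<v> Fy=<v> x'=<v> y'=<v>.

Fx=19.9066 Fy=-5.8763 x'=-4.0187 y'=2.8247

F_att = 5/4·(g−p) = 5/4·(16,-5) = (20.0000,-6.2500)
o1: d²=52 > ρ²=33 → inactive
o2: d²=212 > ρ²=33 → inactive
o3: d²=17 ≤ ρ²=33; F_rep = 27·(-1,4)/17² = (-0.0934,0.3737)
o4: d²=265 > ρ²=33 → inactive
F = F_att + ΣF_rep = (19.9066,-5.8763)
p' = p + 1/5·F = (-4.0187,2.8247)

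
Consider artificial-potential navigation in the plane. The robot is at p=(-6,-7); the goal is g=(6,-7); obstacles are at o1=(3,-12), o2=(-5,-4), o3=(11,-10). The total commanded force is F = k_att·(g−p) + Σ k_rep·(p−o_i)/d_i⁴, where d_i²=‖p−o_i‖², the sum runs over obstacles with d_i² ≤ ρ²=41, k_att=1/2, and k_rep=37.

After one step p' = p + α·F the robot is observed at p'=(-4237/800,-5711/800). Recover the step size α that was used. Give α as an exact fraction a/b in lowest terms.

F_att = 1/2·(g−p) = 1/2·(12,0) = (6.0000,0.0000)
o1: d²=106 > ρ²=41 → inactive
o2: d²=10 ≤ ρ²=41; F_rep = 37·(-1,-3)/10² = (-0.3700,-1.1100)
o3: d²=298 > ρ²=41 → inactive
F = F_att + ΣF_rep = (5.6300,-1.1100)
Δp = p'−p = (0.7037,-0.1388); α = Δx/Fx = (563/800) / (563/100) = 1/8
check: Δy/Fy = (-111/800) / (-111/100) = 1/8 ✓

α = 1/8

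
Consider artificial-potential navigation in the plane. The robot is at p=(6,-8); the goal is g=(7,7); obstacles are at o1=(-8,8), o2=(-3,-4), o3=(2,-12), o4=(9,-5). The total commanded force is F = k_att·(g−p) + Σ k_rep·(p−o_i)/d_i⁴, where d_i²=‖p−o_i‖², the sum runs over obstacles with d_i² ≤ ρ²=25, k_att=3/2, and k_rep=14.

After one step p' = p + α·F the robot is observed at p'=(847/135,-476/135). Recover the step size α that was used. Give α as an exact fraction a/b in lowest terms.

α = 1/5

F_att = 3/2·(g−p) = 3/2·(1,15) = (1.5000,22.5000)
o1: d²=452 > ρ²=25 → inactive
o2: d²=97 > ρ²=25 → inactive
o3: d²=32 > ρ²=25 → inactive
o4: d²=18 ≤ ρ²=25; F_rep = 14·(-3,-3)/18² = (-0.1296,-0.1296)
F = F_att + ΣF_rep = (1.3704,22.3704)
Δp = p'−p = (0.2741,4.4741); α = Δx/Fx = (37/135) / (37/27) = 1/5
check: Δy/Fy = (604/135) / (604/27) = 1/5 ✓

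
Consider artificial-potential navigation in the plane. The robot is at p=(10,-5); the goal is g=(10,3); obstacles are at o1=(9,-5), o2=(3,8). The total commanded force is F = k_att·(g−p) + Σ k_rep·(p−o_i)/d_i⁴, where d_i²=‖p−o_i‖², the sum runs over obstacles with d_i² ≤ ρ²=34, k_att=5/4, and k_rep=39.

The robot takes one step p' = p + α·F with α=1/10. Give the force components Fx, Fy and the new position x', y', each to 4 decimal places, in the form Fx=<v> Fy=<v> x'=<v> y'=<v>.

Fx=39.0000 Fy=10.0000 x'=13.9000 y'=-4.0000

F_att = 5/4·(g−p) = 5/4·(0,8) = (0.0000,10.0000)
o1: d²=1 ≤ ρ²=34; F_rep = 39·(1,0)/1² = (39.0000,0.0000)
o2: d²=218 > ρ²=34 → inactive
F = F_att + ΣF_rep = (39.0000,10.0000)
p' = p + 1/10·F = (13.9000,-4.0000)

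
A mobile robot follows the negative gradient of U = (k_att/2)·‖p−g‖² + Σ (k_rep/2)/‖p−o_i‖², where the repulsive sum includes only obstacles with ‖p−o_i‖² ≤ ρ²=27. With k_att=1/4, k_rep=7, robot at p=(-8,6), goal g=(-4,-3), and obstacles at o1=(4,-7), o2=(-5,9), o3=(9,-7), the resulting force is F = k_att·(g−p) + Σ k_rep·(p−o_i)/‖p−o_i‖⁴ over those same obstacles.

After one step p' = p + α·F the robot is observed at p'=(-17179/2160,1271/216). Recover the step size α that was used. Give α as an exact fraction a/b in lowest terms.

α = 1/20

F_att = 1/4·(g−p) = 1/4·(4,-9) = (1.0000,-2.2500)
o1: d²=313 > ρ²=27 → inactive
o2: d²=18 ≤ ρ²=27; F_rep = 7·(-3,-3)/18² = (-0.0648,-0.0648)
o3: d²=458 > ρ²=27 → inactive
F = F_att + ΣF_rep = (0.9352,-2.3148)
Δp = p'−p = (0.0468,-0.1157); α = Δx/Fx = (101/2160) / (101/108) = 1/20
check: Δy/Fy = (-25/216) / (-125/54) = 1/20 ✓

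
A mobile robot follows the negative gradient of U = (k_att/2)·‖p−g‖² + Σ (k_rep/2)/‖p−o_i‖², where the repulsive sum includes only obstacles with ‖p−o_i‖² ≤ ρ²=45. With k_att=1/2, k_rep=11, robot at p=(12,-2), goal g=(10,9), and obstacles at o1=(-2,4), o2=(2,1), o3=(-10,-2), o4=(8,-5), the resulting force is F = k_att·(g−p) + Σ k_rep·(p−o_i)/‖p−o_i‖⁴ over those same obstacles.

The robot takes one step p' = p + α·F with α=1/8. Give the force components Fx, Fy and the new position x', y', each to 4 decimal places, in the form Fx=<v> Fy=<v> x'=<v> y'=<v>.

Fx=-0.9296 Fy=5.5528 x'=11.8838 y'=-1.3059

F_att = 1/2·(g−p) = 1/2·(-2,11) = (-1.0000,5.5000)
o1: d²=232 > ρ²=45 → inactive
o2: d²=109 > ρ²=45 → inactive
o3: d²=484 > ρ²=45 → inactive
o4: d²=25 ≤ ρ²=45; F_rep = 11·(4,3)/25² = (0.0704,0.0528)
F = F_att + ΣF_rep = (-0.9296,5.5528)
p' = p + 1/8·F = (11.8838,-1.3059)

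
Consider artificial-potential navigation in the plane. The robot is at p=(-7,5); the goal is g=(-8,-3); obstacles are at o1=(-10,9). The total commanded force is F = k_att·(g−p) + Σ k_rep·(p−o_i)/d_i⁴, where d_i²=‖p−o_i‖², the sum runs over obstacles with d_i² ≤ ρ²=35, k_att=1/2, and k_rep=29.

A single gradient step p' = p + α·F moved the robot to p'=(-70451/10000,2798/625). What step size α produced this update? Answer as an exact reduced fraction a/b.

α = 1/8

F_att = 1/2·(g−p) = 1/2·(-1,-8) = (-0.5000,-4.0000)
o1: d²=25 ≤ ρ²=35; F_rep = 29·(3,-4)/25² = (0.1392,-0.1856)
F = F_att + ΣF_rep = (-0.3608,-4.1856)
Δp = p'−p = (-0.0451,-0.5232); α = Δx/Fx = (-451/10000) / (-451/1250) = 1/8
check: Δy/Fy = (-327/625) / (-2616/625) = 1/8 ✓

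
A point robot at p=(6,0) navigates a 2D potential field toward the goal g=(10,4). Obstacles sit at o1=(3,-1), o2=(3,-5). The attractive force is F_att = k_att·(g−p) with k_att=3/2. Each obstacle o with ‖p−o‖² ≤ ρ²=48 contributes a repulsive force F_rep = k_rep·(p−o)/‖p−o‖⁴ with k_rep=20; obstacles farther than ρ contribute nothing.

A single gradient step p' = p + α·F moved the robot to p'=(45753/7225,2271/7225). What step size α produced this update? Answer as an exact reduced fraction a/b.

F_att = 3/2·(g−p) = 3/2·(4,4) = (6.0000,6.0000)
o1: d²=10 ≤ ρ²=48; F_rep = 20·(3,1)/10² = (0.6000,0.2000)
o2: d²=34 ≤ ρ²=48; F_rep = 20·(3,5)/34² = (0.0519,0.0865)
F = F_att + ΣF_rep = (6.6519,6.2865)
Δp = p'−p = (0.3326,0.3143); α = Δx/Fx = (2403/7225) / (9612/1445) = 1/20
check: Δy/Fy = (2271/7225) / (9084/1445) = 1/20 ✓

α = 1/20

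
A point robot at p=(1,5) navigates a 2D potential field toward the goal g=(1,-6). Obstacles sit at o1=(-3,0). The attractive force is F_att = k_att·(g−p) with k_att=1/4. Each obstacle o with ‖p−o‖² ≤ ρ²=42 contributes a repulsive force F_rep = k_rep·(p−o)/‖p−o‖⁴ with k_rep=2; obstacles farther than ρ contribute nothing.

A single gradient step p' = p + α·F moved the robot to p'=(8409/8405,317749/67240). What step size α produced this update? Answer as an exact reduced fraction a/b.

α = 1/10

F_att = 1/4·(g−p) = 1/4·(0,-11) = (0.0000,-2.7500)
o1: d²=41 ≤ ρ²=42; F_rep = 2·(4,5)/41² = (0.0048,0.0059)
F = F_att + ΣF_rep = (0.0048,-2.7441)
Δp = p'−p = (0.0005,-0.2744); α = Δx/Fx = (4/8405) / (8/1681) = 1/10
check: Δy/Fy = (-18451/67240) / (-18451/6724) = 1/10 ✓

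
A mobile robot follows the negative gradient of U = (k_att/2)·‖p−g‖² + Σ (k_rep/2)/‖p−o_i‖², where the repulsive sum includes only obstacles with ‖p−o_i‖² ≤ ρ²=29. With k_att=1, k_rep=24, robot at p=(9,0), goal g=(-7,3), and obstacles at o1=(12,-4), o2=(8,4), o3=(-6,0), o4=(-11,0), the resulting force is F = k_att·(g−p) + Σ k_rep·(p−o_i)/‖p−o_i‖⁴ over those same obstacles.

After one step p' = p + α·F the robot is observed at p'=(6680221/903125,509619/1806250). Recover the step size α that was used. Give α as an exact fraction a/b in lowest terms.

α = 1/10

F_att = 1·(g−p) = 1·(-16,3) = (-16.0000,3.0000)
o1: d²=25 ≤ ρ²=29; F_rep = 24·(-3,4)/25² = (-0.1152,0.1536)
o2: d²=17 ≤ ρ²=29; F_rep = 24·(1,-4)/17² = (0.0830,-0.3322)
o3: d²=225 > ρ²=29 → inactive
o4: d²=400 > ρ²=29 → inactive
F = F_att + ΣF_rep = (-16.0322,2.8214)
Δp = p'−p = (-1.6032,0.2821); α = Δx/Fx = (-1447904/903125) / (-2895808/180625) = 1/10
check: Δy/Fy = (509619/1806250) / (509619/180625) = 1/10 ✓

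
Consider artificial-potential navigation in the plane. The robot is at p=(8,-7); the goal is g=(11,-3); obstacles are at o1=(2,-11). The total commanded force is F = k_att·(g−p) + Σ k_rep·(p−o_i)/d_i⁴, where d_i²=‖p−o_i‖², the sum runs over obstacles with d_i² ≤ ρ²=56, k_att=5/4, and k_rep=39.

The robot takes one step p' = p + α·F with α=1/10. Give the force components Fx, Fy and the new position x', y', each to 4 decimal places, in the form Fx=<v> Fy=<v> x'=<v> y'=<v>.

Fx=3.8365 Fy=5.0577 x'=8.3837 y'=-6.4942

F_att = 5/4·(g−p) = 5/4·(3,4) = (3.7500,5.0000)
o1: d²=52 ≤ ρ²=56; F_rep = 39·(6,4)/52² = (0.0865,0.0577)
F = F_att + ΣF_rep = (3.8365,5.0577)
p' = p + 1/10·F = (8.3837,-6.4942)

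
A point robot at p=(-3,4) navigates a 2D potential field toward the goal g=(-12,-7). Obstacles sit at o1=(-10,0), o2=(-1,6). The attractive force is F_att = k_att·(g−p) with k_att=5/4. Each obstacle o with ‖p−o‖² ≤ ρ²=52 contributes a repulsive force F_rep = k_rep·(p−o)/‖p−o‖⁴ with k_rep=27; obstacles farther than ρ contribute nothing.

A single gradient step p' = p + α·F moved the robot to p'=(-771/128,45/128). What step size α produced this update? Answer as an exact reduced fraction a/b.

α = 1/4

F_att = 5/4·(g−p) = 5/4·(-9,-11) = (-11.2500,-13.7500)
o1: d²=65 > ρ²=52 → inactive
o2: d²=8 ≤ ρ²=52; F_rep = 27·(-2,-2)/8² = (-0.8438,-0.8438)
F = F_att + ΣF_rep = (-12.0938,-14.5938)
Δp = p'−p = (-3.0234,-3.6484); α = Δx/Fx = (-387/128) / (-387/32) = 1/4
check: Δy/Fy = (-467/128) / (-467/32) = 1/4 ✓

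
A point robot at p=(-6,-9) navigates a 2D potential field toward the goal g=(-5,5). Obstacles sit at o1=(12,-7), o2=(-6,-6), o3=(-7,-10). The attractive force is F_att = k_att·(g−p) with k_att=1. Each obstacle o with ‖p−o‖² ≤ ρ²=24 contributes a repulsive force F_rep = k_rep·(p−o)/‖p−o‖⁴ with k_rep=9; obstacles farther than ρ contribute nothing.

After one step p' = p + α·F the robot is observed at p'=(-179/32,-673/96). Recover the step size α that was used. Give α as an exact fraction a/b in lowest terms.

α = 1/8

F_att = 1·(g−p) = 1·(1,14) = (1.0000,14.0000)
o1: d²=328 > ρ²=24 → inactive
o2: d²=9 ≤ ρ²=24; F_rep = 9·(0,-3)/9² = (0.0000,-0.3333)
o3: d²=2 ≤ ρ²=24; F_rep = 9·(1,1)/2² = (2.2500,2.2500)
F = F_att + ΣF_rep = (3.2500,15.9167)
Δp = p'−p = (0.4062,1.9896); α = Δx/Fx = (13/32) / (13/4) = 1/8
check: Δy/Fy = (191/96) / (191/12) = 1/8 ✓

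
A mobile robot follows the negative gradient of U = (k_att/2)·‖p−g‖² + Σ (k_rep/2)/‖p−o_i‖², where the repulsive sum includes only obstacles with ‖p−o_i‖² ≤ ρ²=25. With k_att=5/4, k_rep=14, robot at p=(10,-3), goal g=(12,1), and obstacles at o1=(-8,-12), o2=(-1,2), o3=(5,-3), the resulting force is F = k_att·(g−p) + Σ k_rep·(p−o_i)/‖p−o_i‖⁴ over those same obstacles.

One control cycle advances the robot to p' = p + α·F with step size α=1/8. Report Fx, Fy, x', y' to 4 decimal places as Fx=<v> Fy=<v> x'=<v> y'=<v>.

Fx=2.6120 Fy=5.0000 x'=10.3265 y'=-2.3750

F_att = 5/4·(g−p) = 5/4·(2,4) = (2.5000,5.0000)
o1: d²=405 > ρ²=25 → inactive
o2: d²=146 > ρ²=25 → inactive
o3: d²=25 ≤ ρ²=25; F_rep = 14·(5,0)/25² = (0.1120,0.0000)
F = F_att + ΣF_rep = (2.6120,5.0000)
p' = p + 1/8·F = (10.3265,-2.3750)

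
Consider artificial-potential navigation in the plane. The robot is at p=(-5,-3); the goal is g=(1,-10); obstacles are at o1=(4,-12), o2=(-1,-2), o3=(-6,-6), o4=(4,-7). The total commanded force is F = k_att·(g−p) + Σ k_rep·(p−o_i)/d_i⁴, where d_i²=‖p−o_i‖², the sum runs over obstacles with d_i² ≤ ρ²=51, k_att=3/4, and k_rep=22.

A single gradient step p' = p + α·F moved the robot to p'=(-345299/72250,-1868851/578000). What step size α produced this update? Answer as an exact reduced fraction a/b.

α = 1/20

F_att = 3/4·(g−p) = 3/4·(6,-7) = (4.5000,-5.2500)
o1: d²=162 > ρ²=51 → inactive
o2: d²=17 ≤ ρ²=51; F_rep = 22·(-4,-1)/17² = (-0.3045,-0.0761)
o3: d²=10 ≤ ρ²=51; F_rep = 22·(1,3)/10² = (0.2200,0.6600)
o4: d²=97 > ρ²=51 → inactive
F = F_att + ΣF_rep = (4.4155,-4.6661)
Δp = p'−p = (0.2208,-0.2333); α = Δx/Fx = (15951/72250) / (31902/7225) = 1/20
check: Δy/Fy = (-134851/578000) / (-134851/28900) = 1/20 ✓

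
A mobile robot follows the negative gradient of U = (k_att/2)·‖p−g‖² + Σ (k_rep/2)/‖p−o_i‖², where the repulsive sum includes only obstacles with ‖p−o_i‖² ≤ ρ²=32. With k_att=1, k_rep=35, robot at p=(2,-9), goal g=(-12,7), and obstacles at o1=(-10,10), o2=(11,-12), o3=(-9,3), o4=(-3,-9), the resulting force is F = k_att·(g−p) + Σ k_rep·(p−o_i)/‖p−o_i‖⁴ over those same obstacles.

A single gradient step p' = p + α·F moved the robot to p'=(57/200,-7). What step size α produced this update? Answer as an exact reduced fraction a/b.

F_att = 1·(g−p) = 1·(-14,16) = (-14.0000,16.0000)
o1: d²=505 > ρ²=32 → inactive
o2: d²=90 > ρ²=32 → inactive
o3: d²=265 > ρ²=32 → inactive
o4: d²=25 ≤ ρ²=32; F_rep = 35·(5,0)/25² = (0.2800,0.0000)
F = F_att + ΣF_rep = (-13.7200,16.0000)
Δp = p'−p = (-1.7150,2.0000); α = Δx/Fx = (-343/200) / (-343/25) = 1/8
check: Δy/Fy = (2) / (16) = 1/8 ✓

α = 1/8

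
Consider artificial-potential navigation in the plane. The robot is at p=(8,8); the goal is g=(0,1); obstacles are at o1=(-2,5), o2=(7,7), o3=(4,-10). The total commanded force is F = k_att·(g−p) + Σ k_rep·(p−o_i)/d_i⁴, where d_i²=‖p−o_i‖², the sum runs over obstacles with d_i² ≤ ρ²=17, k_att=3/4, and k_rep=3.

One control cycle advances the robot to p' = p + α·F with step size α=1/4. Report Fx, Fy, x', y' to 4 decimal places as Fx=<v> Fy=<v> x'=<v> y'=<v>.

F_att = 3/4·(g−p) = 3/4·(-8,-7) = (-6.0000,-5.2500)
o1: d²=109 > ρ²=17 → inactive
o2: d²=2 ≤ ρ²=17; F_rep = 3·(1,1)/2² = (0.7500,0.7500)
o3: d²=340 > ρ²=17 → inactive
F = F_att + ΣF_rep = (-5.2500,-4.5000)
p' = p + 1/4·F = (6.6875,6.8750)

Fx=-5.2500 Fy=-4.5000 x'=6.6875 y'=6.8750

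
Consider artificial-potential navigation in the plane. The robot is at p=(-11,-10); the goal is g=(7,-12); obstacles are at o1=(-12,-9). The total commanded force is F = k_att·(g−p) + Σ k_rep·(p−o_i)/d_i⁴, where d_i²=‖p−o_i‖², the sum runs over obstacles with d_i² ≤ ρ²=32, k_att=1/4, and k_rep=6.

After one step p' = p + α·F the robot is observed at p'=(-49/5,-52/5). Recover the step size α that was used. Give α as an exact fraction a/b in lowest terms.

F_att = 1/4·(g−p) = 1/4·(18,-2) = (4.5000,-0.5000)
o1: d²=2 ≤ ρ²=32; F_rep = 6·(1,-1)/2² = (1.5000,-1.5000)
F = F_att + ΣF_rep = (6.0000,-2.0000)
Δp = p'−p = (1.2000,-0.4000); α = Δx/Fx = (6/5) / (6) = 1/5
check: Δy/Fy = (-2/5) / (-2) = 1/5 ✓

α = 1/5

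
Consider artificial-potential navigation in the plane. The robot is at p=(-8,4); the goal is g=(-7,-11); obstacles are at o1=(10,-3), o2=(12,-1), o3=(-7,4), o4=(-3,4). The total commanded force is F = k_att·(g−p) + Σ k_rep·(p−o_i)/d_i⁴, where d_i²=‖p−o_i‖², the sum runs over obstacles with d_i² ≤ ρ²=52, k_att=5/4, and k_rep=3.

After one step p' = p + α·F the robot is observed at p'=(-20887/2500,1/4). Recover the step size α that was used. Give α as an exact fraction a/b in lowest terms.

α = 1/5

F_att = 5/4·(g−p) = 5/4·(1,-15) = (1.2500,-18.7500)
o1: d²=373 > ρ²=52 → inactive
o2: d²=425 > ρ²=52 → inactive
o3: d²=1 ≤ ρ²=52; F_rep = 3·(-1,0)/1² = (-3.0000,0.0000)
o4: d²=25 ≤ ρ²=52; F_rep = 3·(-5,0)/25² = (-0.0240,0.0000)
F = F_att + ΣF_rep = (-1.7740,-18.7500)
Δp = p'−p = (-0.3548,-3.7500); α = Δx/Fx = (-887/2500) / (-887/500) = 1/5
check: Δy/Fy = (-15/4) / (-75/4) = 1/5 ✓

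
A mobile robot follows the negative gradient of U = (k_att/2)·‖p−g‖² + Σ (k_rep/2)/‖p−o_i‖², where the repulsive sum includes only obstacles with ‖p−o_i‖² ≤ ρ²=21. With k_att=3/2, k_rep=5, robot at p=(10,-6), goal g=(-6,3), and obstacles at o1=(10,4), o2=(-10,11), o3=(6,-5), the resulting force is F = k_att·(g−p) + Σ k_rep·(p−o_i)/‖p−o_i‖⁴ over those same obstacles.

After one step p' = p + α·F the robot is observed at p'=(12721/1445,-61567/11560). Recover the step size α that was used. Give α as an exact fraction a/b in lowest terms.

F_att = 3/2·(g−p) = 3/2·(-16,9) = (-24.0000,13.5000)
o1: d²=100 > ρ²=21 → inactive
o2: d²=689 > ρ²=21 → inactive
o3: d²=17 ≤ ρ²=21; F_rep = 5·(4,-1)/17² = (0.0692,-0.0173)
F = F_att + ΣF_rep = (-23.9308,13.4827)
Δp = p'−p = (-1.1965,0.6741); α = Δx/Fx = (-1729/1445) / (-6916/289) = 1/20
check: Δy/Fy = (7793/11560) / (7793/578) = 1/20 ✓

α = 1/20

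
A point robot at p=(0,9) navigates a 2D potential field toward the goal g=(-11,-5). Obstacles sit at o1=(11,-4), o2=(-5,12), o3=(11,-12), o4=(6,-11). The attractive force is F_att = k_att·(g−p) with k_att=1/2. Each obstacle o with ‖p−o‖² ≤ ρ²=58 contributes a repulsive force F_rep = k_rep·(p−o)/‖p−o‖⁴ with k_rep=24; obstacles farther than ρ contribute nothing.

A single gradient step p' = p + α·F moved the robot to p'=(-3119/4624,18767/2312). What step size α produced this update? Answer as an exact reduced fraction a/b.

F_att = 1/2·(g−p) = 1/2·(-11,-14) = (-5.5000,-7.0000)
o1: d²=290 > ρ²=58 → inactive
o2: d²=34 ≤ ρ²=58; F_rep = 24·(5,-3)/34² = (0.1038,-0.0623)
o3: d²=562 > ρ²=58 → inactive
o4: d²=436 > ρ²=58 → inactive
F = F_att + ΣF_rep = (-5.3962,-7.0623)
Δp = p'−p = (-0.6745,-0.8828); α = Δx/Fx = (-3119/4624) / (-3119/578) = 1/8
check: Δy/Fy = (-2041/2312) / (-2041/289) = 1/8 ✓

α = 1/8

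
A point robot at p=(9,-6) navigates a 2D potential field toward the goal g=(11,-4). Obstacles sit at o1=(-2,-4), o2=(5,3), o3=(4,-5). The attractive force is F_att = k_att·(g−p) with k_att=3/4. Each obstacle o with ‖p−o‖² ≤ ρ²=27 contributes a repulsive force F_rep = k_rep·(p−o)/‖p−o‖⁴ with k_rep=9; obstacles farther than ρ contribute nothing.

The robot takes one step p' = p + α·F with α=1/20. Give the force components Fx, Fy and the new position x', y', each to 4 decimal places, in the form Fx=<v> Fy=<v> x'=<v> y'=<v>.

Fx=1.5666 Fy=1.4867 x'=9.0783 y'=-5.9257

F_att = 3/4·(g−p) = 3/4·(2,2) = (1.5000,1.5000)
o1: d²=125 > ρ²=27 → inactive
o2: d²=97 > ρ²=27 → inactive
o3: d²=26 ≤ ρ²=27; F_rep = 9·(5,-1)/26² = (0.0666,-0.0133)
F = F_att + ΣF_rep = (1.5666,1.4867)
p' = p + 1/20·F = (9.0783,-5.9257)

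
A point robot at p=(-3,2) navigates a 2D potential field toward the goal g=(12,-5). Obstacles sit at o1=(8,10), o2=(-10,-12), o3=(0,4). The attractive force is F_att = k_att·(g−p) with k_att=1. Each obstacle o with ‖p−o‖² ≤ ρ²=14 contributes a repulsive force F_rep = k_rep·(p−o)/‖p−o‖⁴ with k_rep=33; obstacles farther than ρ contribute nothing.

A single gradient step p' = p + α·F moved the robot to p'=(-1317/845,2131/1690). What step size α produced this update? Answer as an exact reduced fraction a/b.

F_att = 1·(g−p) = 1·(15,-7) = (15.0000,-7.0000)
o1: d²=185 > ρ²=14 → inactive
o2: d²=245 > ρ²=14 → inactive
o3: d²=13 ≤ ρ²=14; F_rep = 33·(-3,-2)/13² = (-0.5858,-0.3905)
F = F_att + ΣF_rep = (14.4142,-7.3905)
Δp = p'−p = (1.4414,-0.7391); α = Δx/Fx = (1218/845) / (2436/169) = 1/10
check: Δy/Fy = (-1249/1690) / (-1249/169) = 1/10 ✓

α = 1/10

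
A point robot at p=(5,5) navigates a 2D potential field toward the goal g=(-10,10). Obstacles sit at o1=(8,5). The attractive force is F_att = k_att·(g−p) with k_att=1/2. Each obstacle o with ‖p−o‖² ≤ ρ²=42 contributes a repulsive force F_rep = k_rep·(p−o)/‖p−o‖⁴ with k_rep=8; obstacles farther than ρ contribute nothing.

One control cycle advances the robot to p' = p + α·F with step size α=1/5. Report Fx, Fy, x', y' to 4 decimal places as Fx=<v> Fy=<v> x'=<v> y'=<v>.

F_att = 1/2·(g−p) = 1/2·(-15,5) = (-7.5000,2.5000)
o1: d²=9 ≤ ρ²=42; F_rep = 8·(-3,0)/9² = (-0.2963,0.0000)
F = F_att + ΣF_rep = (-7.7963,2.5000)
p' = p + 1/5·F = (3.4407,5.5000)

Fx=-7.7963 Fy=2.5000 x'=3.4407 y'=5.5000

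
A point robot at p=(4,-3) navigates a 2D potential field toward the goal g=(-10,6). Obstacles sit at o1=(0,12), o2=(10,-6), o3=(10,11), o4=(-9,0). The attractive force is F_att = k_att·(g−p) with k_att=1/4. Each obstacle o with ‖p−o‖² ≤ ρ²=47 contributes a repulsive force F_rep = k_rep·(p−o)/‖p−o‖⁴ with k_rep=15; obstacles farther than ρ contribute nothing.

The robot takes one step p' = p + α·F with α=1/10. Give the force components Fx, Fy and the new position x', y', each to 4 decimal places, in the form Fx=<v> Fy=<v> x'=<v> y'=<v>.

F_att = 1/4·(g−p) = 1/4·(-14,9) = (-3.5000,2.2500)
o1: d²=241 > ρ²=47 → inactive
o2: d²=45 ≤ ρ²=47; F_rep = 15·(-6,3)/45² = (-0.0444,0.0222)
o3: d²=232 > ρ²=47 → inactive
o4: d²=178 > ρ²=47 → inactive
F = F_att + ΣF_rep = (-3.5444,2.2722)
p' = p + 1/10·F = (3.6456,-2.7728)

Fx=-3.5444 Fy=2.2722 x'=3.6456 y'=-2.7728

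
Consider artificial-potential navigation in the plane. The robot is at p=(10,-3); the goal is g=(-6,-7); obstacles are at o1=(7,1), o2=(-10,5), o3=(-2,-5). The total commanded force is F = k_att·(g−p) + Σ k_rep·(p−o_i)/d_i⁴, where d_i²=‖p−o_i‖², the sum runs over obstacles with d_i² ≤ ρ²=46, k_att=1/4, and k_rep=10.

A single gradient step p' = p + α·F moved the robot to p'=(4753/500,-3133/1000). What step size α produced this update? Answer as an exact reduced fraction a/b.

α = 1/8

F_att = 1/4·(g−p) = 1/4·(-16,-4) = (-4.0000,-1.0000)
o1: d²=25 ≤ ρ²=46; F_rep = 10·(3,-4)/25² = (0.0480,-0.0640)
o2: d²=464 > ρ²=46 → inactive
o3: d²=148 > ρ²=46 → inactive
F = F_att + ΣF_rep = (-3.9520,-1.0640)
Δp = p'−p = (-0.4940,-0.1330); α = Δx/Fx = (-247/500) / (-494/125) = 1/8
check: Δy/Fy = (-133/1000) / (-133/125) = 1/8 ✓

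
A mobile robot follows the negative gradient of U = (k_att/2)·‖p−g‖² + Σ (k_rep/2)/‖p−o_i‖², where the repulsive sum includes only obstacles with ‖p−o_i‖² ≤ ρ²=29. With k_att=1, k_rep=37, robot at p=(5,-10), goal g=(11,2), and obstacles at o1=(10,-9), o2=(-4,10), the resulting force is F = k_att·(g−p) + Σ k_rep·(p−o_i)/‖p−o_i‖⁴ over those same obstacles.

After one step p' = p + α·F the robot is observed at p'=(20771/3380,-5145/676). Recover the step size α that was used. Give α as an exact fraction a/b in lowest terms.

α = 1/5

F_att = 1·(g−p) = 1·(6,12) = (6.0000,12.0000)
o1: d²=26 ≤ ρ²=29; F_rep = 37·(-5,-1)/26² = (-0.2737,-0.0547)
o2: d²=481 > ρ²=29 → inactive
F = F_att + ΣF_rep = (5.7263,11.9453)
Δp = p'−p = (1.1453,2.3891); α = Δx/Fx = (3871/3380) / (3871/676) = 1/5
check: Δy/Fy = (1615/676) / (8075/676) = 1/5 ✓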